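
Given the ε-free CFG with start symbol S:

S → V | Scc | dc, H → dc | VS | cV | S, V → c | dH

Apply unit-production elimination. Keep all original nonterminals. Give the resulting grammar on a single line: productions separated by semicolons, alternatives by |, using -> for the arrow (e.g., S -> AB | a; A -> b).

S -> c | dH | dc | Scc; H -> c | VS | cV | dH | dc | Scc; V -> c | dH

Unit productions: H->S, S->V.
Unit pairs (A ⇒* B via units): (H,S), (H,V), (S,V).
S: inherits non-unit rules of {S, V} → Scc | c | dH | dc.
H: inherits non-unit rules of {H, S, V} → Scc | VS | c | cV | dH | dc.
V: inherits non-unit rules of {V} → c | dH.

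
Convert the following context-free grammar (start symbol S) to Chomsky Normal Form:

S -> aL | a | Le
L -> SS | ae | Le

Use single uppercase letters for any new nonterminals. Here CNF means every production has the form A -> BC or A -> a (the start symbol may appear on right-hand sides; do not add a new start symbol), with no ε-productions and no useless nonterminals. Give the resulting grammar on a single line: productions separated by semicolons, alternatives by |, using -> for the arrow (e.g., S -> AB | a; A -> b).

S -> a | BL | LA; A -> e; B -> a; L -> BA | LA | SS

No ε-productions.
No unit productions to eliminate.
TERM: introduce B -> a, A -> e and substitute in every rule of length ≥2.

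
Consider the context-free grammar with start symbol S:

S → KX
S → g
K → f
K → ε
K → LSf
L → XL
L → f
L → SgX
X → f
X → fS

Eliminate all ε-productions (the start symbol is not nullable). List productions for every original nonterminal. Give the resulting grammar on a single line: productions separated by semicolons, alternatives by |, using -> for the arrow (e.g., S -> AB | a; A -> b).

S -> X | g | KX; K -> f | LSf; L -> f | XL | SgX; X -> f | fS

Nullable set: {K}.
S -> KX: K nullable, giving KX | X.
Drop K -> ε.
Unchanged (no nullable symbols): S -> g; K -> LSf; K -> f; L -> SgX; L -> XL; L -> f; X -> f; X -> fS.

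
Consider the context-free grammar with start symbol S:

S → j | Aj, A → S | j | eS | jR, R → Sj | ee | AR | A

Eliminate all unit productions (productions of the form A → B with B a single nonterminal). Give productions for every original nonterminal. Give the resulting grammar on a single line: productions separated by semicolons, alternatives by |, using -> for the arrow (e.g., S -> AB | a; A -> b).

S -> j | Aj; A -> j | Aj | eS | jR; R -> j | AR | Aj | Sj | eS | ee | jR

Unit productions: A->S, R->A.
Unit pairs (A ⇒* B via units): (A,S), (R,A), (R,S).
S: inherits non-unit rules of {S} → Aj | j.
A: inherits non-unit rules of {A, S} → Aj | eS | j | jR.
R: inherits non-unit rules of {A, R, S} → AR | Aj | Sj | eS | ee | j | jR.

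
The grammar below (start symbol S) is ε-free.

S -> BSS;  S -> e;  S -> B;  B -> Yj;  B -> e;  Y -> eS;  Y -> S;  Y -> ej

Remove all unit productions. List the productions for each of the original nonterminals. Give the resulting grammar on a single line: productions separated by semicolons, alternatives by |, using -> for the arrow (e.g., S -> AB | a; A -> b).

S -> e | Yj | BSS; B -> e | Yj; Y -> e | Yj | eS | ej | BSS

Unit productions: S->B, Y->S.
Unit pairs (A ⇒* B via units): (S,B), (Y,B), (Y,S).
S: inherits non-unit rules of {B, S} → BSS | Yj | e.
B: inherits non-unit rules of {B} → Yj | e.
Y: inherits non-unit rules of {B, S, Y} → BSS | Yj | e | eS | ej.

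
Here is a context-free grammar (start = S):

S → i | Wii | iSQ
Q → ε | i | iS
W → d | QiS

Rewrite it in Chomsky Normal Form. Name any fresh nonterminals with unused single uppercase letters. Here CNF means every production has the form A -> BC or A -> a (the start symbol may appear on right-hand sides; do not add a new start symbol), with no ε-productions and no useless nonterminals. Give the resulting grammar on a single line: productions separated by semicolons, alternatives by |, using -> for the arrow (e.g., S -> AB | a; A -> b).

Nullable: {Q}; after ε-elimination: S -> i | iS | Wii | iSQ; Q -> i | iS; W -> d | iS | QiS.
No unit productions to eliminate.
TERM: introduce A -> i and substitute in every rule of length ≥2.
BIN: S -> ASQ becomes S -> AB, B -> SQ; S -> WAA becomes S -> WC, C -> AA; W -> QAS becomes W -> QD, D -> AS.

S -> i | AB | AS | WC; A -> i; B -> SQ; C -> AA; D -> AS; Q -> i | AS; W -> d | AS | QD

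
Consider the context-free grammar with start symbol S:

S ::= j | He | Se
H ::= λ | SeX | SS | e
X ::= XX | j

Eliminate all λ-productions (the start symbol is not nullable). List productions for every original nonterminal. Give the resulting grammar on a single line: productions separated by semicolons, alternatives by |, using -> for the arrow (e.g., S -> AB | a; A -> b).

S -> e | j | He | Se; H -> e | SS | SeX; X -> j | XX

Nullable set: {H}.
S -> He: H nullable, giving He | e.
Drop H -> λ.
Unchanged (no nullable symbols): S -> Se; S -> j; H -> SS; H -> SeX; H -> e; X -> XX; X -> j.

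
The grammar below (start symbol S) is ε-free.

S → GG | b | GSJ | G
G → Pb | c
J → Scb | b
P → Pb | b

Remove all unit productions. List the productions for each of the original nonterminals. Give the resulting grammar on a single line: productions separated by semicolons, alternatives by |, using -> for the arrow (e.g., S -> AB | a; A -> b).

S -> b | c | GG | Pb | GSJ; G -> c | Pb; J -> b | Scb; P -> b | Pb

Unit productions: S->G.
Unit pairs (A ⇒* B via units): (S,G).
S: inherits non-unit rules of {G, S} → GG | GSJ | Pb | b | c.
G: inherits non-unit rules of {G} → Pb | c.
J: inherits non-unit rules of {J} → Scb | b.
P: inherits non-unit rules of {P} → Pb | b.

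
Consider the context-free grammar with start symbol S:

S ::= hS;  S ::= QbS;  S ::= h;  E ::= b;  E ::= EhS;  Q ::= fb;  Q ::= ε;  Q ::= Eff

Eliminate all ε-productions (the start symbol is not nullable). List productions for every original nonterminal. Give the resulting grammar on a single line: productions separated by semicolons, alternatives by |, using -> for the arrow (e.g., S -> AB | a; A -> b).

S -> h | bS | hS | QbS; E -> b | EhS; Q -> fb | Eff

Nullable set: {Q}.
S -> QbS: Q nullable, giving QbS | bS.
Drop Q -> ε.
Unchanged (no nullable symbols): S -> h; S -> hS; E -> EhS; E -> b; Q -> Eff; Q -> fb.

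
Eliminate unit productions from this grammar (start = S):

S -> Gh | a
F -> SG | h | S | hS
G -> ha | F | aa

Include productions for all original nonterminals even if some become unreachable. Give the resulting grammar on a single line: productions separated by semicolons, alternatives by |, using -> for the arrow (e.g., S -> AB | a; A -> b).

S -> a | Gh; F -> a | h | Gh | SG | hS; G -> a | h | Gh | SG | aa | hS | ha

Unit productions: F->S, G->F.
Unit pairs (A ⇒* B via units): (F,S), (G,F), (G,S).
S: inherits non-unit rules of {S} → Gh | a.
F: inherits non-unit rules of {F, S} → Gh | SG | a | h | hS.
G: inherits non-unit rules of {F, G, S} → Gh | SG | a | aa | h | hS | ha.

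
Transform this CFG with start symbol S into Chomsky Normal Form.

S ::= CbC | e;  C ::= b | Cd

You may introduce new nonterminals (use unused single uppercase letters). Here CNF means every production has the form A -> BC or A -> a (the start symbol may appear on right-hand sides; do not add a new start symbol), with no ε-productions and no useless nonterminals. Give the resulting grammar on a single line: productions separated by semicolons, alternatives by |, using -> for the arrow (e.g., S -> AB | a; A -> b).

S -> e | CD; A -> d; B -> b; C -> b | CA; D -> BC

No ε-productions.
No unit productions to eliminate.
TERM: introduce B -> b, A -> d and substitute in every rule of length ≥2.
BIN: S -> CBC becomes S -> CD, D -> BC.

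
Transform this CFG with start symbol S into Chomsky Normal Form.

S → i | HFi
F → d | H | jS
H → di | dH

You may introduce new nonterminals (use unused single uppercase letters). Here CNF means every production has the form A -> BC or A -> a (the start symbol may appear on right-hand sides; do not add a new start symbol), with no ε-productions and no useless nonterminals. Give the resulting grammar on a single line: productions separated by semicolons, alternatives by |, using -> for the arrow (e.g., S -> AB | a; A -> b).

S -> i | HD; A -> d; B -> i; C -> j; D -> FB; F -> d | AB | AH | CS; H -> AB | AH

No ε-productions.
After unit-elimination: S -> i | HFi; F -> d | dH | di | jS; H -> dH | di.
TERM: introduce A -> d, B -> i, C -> j and substitute in every rule of length ≥2.
BIN: S -> HFB becomes S -> HD, D -> FB.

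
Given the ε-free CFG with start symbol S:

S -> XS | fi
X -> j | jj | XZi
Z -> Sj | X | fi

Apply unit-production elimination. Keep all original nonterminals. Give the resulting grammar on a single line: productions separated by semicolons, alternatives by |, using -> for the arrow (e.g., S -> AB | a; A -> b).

S -> XS | fi; X -> j | jj | XZi; Z -> j | Sj | fi | jj | XZi

Unit productions: Z->X.
Unit pairs (A ⇒* B via units): (Z,X).
S: inherits non-unit rules of {S} → XS | fi.
X: inherits non-unit rules of {X} → XZi | j | jj.
Z: inherits non-unit rules of {X, Z} → Sj | XZi | fi | j | jj.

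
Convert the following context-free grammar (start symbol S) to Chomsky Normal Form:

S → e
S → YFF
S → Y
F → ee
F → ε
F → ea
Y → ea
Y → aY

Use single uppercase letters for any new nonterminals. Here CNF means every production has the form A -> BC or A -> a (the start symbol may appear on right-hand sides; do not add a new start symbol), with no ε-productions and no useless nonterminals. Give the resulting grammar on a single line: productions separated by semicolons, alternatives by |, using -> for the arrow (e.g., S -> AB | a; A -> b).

S -> e | AB | BY | YC | YF; A -> e; B -> a; C -> FF; F -> AA | AB; Y -> AB | BY

Nullable: {F}; after ε-elimination: S -> Y | e | YF | YFF; F -> ea | ee; Y -> aY | ea.
After unit-elimination: S -> e | YF | aY | ea | YFF; F -> ea | ee; Y -> aY | ea.
TERM: introduce B -> a, A -> e and substitute in every rule of length ≥2.
BIN: S -> YFF becomes S -> YC, C -> FF.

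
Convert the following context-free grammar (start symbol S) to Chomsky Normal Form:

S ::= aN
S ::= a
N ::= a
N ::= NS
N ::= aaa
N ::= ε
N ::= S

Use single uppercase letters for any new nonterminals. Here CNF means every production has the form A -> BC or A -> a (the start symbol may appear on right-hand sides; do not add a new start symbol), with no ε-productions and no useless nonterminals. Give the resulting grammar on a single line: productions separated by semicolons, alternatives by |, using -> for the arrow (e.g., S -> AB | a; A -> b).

S -> a | AN; A -> a; B -> AA; N -> a | AB | AN | NS

Nullable: {N}; after ε-elimination: S -> a | aN; N -> S | a | NS | aaa.
After unit-elimination: S -> a | aN; N -> a | NS | aN | aaa.
TERM: introduce A -> a and substitute in every rule of length ≥2.
BIN: N -> AAA becomes N -> AB, B -> AA.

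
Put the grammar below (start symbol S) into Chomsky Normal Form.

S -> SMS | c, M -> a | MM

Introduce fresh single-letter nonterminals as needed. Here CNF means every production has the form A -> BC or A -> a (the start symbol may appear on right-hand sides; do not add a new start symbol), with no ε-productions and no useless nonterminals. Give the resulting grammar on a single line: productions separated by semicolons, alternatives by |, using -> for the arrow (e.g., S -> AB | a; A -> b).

No ε-productions.
No unit productions to eliminate.
BIN: S -> SMS becomes S -> SA, A -> MS.

S -> c | SA; A -> MS; M -> a | MM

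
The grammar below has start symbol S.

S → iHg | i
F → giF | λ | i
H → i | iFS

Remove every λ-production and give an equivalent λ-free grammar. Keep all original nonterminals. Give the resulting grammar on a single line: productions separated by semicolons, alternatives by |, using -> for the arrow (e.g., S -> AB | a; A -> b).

Nullable set: {F}.
Drop F -> λ.
F -> giF: F nullable, giving gi | giF.
H -> iFS: F nullable, giving iFS | iS.
Unchanged (no nullable symbols): S -> i; S -> iHg; F -> i; H -> i.

S -> i | iHg; F -> i | gi | giF; H -> i | iS | iFS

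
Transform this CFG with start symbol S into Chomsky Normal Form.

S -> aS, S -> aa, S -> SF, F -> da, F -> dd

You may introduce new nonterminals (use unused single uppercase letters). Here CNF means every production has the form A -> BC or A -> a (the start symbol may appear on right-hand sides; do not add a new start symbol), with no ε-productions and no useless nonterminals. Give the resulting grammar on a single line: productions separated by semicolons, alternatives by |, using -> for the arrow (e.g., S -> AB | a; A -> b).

S -> BB | BS | SF; A -> d; B -> a; F -> AA | AB

No ε-productions.
No unit productions to eliminate.
TERM: introduce B -> a, A -> d and substitute in every rule of length ≥2.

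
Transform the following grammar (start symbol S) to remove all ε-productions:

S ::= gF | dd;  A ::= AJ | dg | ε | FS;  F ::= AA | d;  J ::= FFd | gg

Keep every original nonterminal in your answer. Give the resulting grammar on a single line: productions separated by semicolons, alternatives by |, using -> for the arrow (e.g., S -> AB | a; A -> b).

Nullable set: {A, F}.
S -> gF: F nullable, giving g | gF.
Drop A -> ε.
A -> AJ: A nullable, giving AJ | J.
A -> FS: F nullable, giving FS | S.
F -> AA: A, A nullable, giving A | AA.
J -> FFd: F, F nullable, giving FFd | Fd | d.
Unchanged (no nullable symbols): S -> dd; A -> dg; F -> d; J -> gg.

S -> g | dd | gF; A -> J | S | AJ | FS | dg; F -> A | d | AA; J -> d | Fd | gg | FFd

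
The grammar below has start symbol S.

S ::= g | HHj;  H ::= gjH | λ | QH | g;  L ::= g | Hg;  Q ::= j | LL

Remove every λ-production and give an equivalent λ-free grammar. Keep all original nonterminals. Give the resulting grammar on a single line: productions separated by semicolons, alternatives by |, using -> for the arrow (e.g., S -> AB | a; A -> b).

Nullable set: {H}.
S -> HHj: H, H nullable, giving HHj | Hj | j.
Drop H -> λ.
H -> QH: H nullable, giving Q | QH.
H -> gjH: H nullable, giving gj | gjH.
L -> Hg: H nullable, giving Hg | g.
Unchanged (no nullable symbols): S -> g; H -> g; L -> g; Q -> LL; Q -> j.

S -> g | j | Hj | HHj; H -> Q | g | QH | gj | gjH; L -> g | Hg; Q -> j | LL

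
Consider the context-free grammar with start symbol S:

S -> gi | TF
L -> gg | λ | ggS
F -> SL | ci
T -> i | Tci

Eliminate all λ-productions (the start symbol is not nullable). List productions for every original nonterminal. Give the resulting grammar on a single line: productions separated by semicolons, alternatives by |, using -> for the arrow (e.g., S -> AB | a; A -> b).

S -> TF | gi; F -> S | SL | ci; L -> gg | ggS; T -> i | Tci

Nullable set: {L}.
F -> SL: L nullable, giving S | SL.
Drop L -> λ.
Unchanged (no nullable symbols): S -> TF; S -> gi; F -> ci; L -> gg; L -> ggS; T -> Tci; T -> i.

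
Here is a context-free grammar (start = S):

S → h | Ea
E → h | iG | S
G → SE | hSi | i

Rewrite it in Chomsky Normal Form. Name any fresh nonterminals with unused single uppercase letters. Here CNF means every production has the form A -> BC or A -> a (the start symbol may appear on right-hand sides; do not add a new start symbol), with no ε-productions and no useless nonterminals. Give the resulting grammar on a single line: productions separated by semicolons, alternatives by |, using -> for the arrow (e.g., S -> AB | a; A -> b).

S -> h | EA; A -> a; B -> i; C -> h; D -> SB; E -> h | BG | EA; G -> i | CD | SE

No ε-productions.
After unit-elimination: S -> h | Ea; E -> h | Ea | iG; G -> i | SE | hSi.
TERM: introduce A -> a, C -> h, B -> i and substitute in every rule of length ≥2.
BIN: G -> CSB becomes G -> CD, D -> SB.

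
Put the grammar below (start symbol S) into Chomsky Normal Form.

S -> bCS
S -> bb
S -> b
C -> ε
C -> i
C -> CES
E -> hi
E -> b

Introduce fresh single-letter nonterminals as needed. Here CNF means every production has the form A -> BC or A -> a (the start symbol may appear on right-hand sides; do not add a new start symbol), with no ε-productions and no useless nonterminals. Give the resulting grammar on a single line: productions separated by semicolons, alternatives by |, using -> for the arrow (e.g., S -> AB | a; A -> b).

S -> b | DD | DG | DS; A -> h; B -> i; C -> i | CF | ES; D -> b; E -> b | AB; F -> ES; G -> CS

Nullable: {C}; after ε-elimination: S -> b | bS | bb | bCS; C -> i | ES | CES; E -> b | hi.
No unit productions to eliminate.
TERM: introduce D -> b, A -> h, B -> i and substitute in every rule of length ≥2.
BIN: C -> CES becomes C -> CF, F -> ES; S -> DCS becomes S -> DG, G -> CS.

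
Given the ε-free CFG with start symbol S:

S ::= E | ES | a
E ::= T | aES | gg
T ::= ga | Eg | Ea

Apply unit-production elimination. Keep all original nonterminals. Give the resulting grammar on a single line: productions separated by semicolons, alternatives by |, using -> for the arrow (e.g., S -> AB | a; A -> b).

Unit productions: E->T, S->E.
Unit pairs (A ⇒* B via units): (E,T), (S,E), (S,T).
S: inherits non-unit rules of {E, S, T} → ES | Ea | Eg | a | aES | ga | gg.
E: inherits non-unit rules of {E, T} → Ea | Eg | aES | ga | gg.
T: inherits non-unit rules of {T} → Ea | Eg | ga.

S -> a | ES | Ea | Eg | ga | gg | aES; E -> Ea | Eg | ga | gg | aES; T -> Ea | Eg | ga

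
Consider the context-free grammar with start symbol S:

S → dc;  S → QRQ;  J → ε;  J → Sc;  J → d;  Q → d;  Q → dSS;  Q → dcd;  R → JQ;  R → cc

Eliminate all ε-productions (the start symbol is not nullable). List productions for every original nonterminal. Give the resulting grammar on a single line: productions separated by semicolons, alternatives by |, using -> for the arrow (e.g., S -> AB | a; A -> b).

Nullable set: {J}.
Drop J -> ε.
R -> JQ: J nullable, giving JQ | Q.
Unchanged (no nullable symbols): S -> QRQ; S -> dc; J -> Sc; J -> d; Q -> d; Q -> dSS; Q -> dcd; R -> cc.

S -> dc | QRQ; J -> d | Sc; Q -> d | dSS | dcd; R -> Q | JQ | cc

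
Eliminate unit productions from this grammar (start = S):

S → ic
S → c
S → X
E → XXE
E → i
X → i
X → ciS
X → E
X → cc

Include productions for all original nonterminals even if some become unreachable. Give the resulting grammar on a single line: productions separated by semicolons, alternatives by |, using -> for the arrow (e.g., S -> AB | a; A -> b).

S -> c | i | cc | ic | XXE | ciS; E -> i | XXE; X -> i | cc | XXE | ciS

Unit productions: S->X, X->E.
Unit pairs (A ⇒* B via units): (S,E), (S,X), (X,E).
S: inherits non-unit rules of {E, S, X} → XXE | c | cc | ciS | i | ic.
E: inherits non-unit rules of {E} → XXE | i.
X: inherits non-unit rules of {E, X} → XXE | cc | ciS | i.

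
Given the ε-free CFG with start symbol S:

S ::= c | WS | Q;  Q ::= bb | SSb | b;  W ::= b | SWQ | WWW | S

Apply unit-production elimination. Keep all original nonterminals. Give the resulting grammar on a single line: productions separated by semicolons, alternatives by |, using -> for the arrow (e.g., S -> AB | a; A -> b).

S -> b | c | WS | bb | SSb; Q -> b | bb | SSb; W -> b | c | WS | bb | SSb | SWQ | WWW

Unit productions: S->Q, W->S.
Unit pairs (A ⇒* B via units): (S,Q), (W,Q), (W,S).
S: inherits non-unit rules of {Q, S} → SSb | WS | b | bb | c.
Q: inherits non-unit rules of {Q} → SSb | b | bb.
W: inherits non-unit rules of {Q, S, W} → SSb | SWQ | WS | WWW | b | bb | c.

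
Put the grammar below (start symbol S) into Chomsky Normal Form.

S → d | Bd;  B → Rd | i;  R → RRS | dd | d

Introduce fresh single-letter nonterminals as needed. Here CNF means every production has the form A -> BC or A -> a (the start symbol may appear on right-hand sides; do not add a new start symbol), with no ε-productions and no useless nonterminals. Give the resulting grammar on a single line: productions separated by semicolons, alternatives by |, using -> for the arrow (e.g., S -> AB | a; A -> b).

S -> d | BA; A -> d; B -> i | RA; C -> RS; R -> d | AA | RC

No ε-productions.
No unit productions to eliminate.
TERM: introduce A -> d and substitute in every rule of length ≥2.
BIN: R -> RRS becomes R -> RC, C -> RS.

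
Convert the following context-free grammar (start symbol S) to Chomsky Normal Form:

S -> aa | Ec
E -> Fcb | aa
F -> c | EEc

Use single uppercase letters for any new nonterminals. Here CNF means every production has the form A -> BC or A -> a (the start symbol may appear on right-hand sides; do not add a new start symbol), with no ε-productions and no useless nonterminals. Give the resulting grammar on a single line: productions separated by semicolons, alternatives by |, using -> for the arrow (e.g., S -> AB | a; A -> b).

No ε-productions.
No unit productions to eliminate.
TERM: introduce C -> a, B -> b, A -> c and substitute in every rule of length ≥2.
BIN: E -> FAB becomes E -> FD, D -> AB; F -> EEA becomes F -> EG, G -> EA.

S -> CC | EA; A -> c; B -> b; C -> a; D -> AB; E -> CC | FD; F -> c | EG; G -> EA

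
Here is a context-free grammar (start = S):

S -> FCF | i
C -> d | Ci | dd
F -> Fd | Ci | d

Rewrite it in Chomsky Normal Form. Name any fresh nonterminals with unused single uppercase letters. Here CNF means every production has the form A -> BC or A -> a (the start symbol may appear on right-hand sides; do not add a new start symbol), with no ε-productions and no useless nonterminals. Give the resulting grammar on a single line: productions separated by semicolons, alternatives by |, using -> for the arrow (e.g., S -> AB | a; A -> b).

No ε-productions.
No unit productions to eliminate.
TERM: introduce B -> d, A -> i and substitute in every rule of length ≥2.
BIN: S -> FCF becomes S -> FD, D -> CF.

S -> i | FD; A -> i; B -> d; C -> d | BB | CA; D -> CF; F -> d | CA | FB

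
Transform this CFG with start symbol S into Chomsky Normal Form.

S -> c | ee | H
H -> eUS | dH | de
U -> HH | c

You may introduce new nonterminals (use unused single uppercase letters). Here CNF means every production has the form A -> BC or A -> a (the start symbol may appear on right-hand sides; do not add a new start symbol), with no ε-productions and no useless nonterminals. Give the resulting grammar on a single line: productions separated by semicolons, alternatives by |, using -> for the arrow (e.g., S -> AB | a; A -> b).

S -> c | AB | AH | BB | BD; A -> d; B -> e; C -> US; D -> US; H -> AB | AH | BC; U -> c | HH

No ε-productions.
After unit-elimination: S -> c | dH | de | ee | eUS; H -> dH | de | eUS; U -> c | HH.
TERM: introduce A -> d, B -> e and substitute in every rule of length ≥2.
BIN: H -> BUS becomes H -> BC, C -> US; S -> BUS becomes S -> BD, D -> US.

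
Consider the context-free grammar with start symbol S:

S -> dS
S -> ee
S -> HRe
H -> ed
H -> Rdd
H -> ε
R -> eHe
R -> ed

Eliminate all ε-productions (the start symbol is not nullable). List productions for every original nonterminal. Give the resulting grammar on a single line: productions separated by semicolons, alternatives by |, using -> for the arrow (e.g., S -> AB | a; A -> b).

S -> Re | dS | ee | HRe; H -> ed | Rdd; R -> ed | ee | eHe

Nullable set: {H}.
S -> HRe: H nullable, giving HRe | Re.
Drop H -> ε.
R -> eHe: H nullable, giving eHe | ee.
Unchanged (no nullable symbols): S -> dS; S -> ee; H -> Rdd; H -> ed; R -> ed.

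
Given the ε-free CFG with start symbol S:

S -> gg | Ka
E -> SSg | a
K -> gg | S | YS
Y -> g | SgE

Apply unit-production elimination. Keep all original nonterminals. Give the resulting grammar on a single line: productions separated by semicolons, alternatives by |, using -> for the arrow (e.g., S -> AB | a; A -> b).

Unit productions: K->S.
Unit pairs (A ⇒* B via units): (K,S).
S: inherits non-unit rules of {S} → Ka | gg.
E: inherits non-unit rules of {E} → SSg | a.
K: inherits non-unit rules of {K, S} → Ka | YS | gg.
Y: inherits non-unit rules of {Y} → SgE | g.

S -> Ka | gg; E -> a | SSg; K -> Ka | YS | gg; Y -> g | SgE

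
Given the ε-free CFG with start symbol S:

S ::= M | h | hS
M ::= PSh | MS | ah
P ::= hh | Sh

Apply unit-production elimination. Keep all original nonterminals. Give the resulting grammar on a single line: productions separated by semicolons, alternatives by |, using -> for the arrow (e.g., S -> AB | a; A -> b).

S -> h | MS | ah | hS | PSh; M -> MS | ah | PSh; P -> Sh | hh

Unit productions: S->M.
Unit pairs (A ⇒* B via units): (S,M).
S: inherits non-unit rules of {M, S} → MS | PSh | ah | h | hS.
M: inherits non-unit rules of {M} → MS | PSh | ah.
P: inherits non-unit rules of {P} → Sh | hh.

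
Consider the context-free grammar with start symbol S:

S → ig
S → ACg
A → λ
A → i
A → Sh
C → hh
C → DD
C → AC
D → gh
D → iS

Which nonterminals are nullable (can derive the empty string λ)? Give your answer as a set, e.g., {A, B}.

Directly nullable (have an ε-rule): {A}.
Not nullable: C, D, S — each has a terminal in every rule's right-hand side or depends on a non-nullable symbol.

{A}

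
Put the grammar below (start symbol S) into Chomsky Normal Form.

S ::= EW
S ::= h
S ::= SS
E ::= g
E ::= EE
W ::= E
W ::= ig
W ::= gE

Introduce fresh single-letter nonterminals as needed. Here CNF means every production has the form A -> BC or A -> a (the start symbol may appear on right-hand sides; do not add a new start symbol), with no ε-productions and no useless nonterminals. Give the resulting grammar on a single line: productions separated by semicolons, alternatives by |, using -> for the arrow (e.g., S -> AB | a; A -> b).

S -> h | EW | SS; A -> g; B -> i; E -> g | EE; W -> g | AE | BA | EE

No ε-productions.
After unit-elimination: S -> h | EW | SS; E -> g | EE; W -> g | EE | gE | ig.
TERM: introduce A -> g, B -> i and substitute in every rule of length ≥2.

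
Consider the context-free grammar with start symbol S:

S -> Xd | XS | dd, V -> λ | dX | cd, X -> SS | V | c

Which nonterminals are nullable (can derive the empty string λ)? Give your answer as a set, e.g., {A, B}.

Directly nullable (have an ε-rule): {V}.
X is nullable via X -> V (every symbol on the right is already known nullable).
Not nullable: S — each has a terminal in every rule's right-hand side or depends on a non-nullable symbol.

{V, X}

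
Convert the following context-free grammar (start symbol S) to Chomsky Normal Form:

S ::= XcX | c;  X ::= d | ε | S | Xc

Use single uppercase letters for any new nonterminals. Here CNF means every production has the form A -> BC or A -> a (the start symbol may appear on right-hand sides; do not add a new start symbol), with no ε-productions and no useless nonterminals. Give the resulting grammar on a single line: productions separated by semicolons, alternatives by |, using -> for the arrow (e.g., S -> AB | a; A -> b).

S -> c | AX | XA | XB; A -> c; B -> AX; C -> AX; X -> c | d | AX | XA | XC

Nullable: {X}; after ε-elimination: S -> c | Xc | cX | XcX; X -> S | c | d | Xc.
After unit-elimination: S -> c | Xc | cX | XcX; X -> c | d | Xc | cX | XcX.
TERM: introduce A -> c and substitute in every rule of length ≥2.
BIN: S -> XAX becomes S -> XB, B -> AX; X -> XAX becomes X -> XC, C -> AX.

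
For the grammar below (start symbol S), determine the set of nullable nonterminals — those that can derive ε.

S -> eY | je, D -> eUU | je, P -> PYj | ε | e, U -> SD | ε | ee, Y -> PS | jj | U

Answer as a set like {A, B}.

{P, U, Y}

Directly nullable (have an ε-rule): {P, U}.
Y is nullable via Y -> U (every symbol on the right is already known nullable).
Not nullable: D, S — each has a terminal in every rule's right-hand side or depends on a non-nullable symbol.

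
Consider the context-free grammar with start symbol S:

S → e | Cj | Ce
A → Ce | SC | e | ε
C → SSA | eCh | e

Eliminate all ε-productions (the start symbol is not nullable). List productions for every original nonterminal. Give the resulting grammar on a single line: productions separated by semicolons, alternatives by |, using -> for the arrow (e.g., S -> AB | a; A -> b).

Nullable set: {A}.
Drop A -> ε.
C -> SSA: A nullable, giving SS | SSA.
Unchanged (no nullable symbols): S -> Ce; S -> Cj; S -> e; A -> Ce; A -> SC; A -> e; C -> e; C -> eCh.

S -> e | Ce | Cj; A -> e | Ce | SC; C -> e | SS | SSA | eCh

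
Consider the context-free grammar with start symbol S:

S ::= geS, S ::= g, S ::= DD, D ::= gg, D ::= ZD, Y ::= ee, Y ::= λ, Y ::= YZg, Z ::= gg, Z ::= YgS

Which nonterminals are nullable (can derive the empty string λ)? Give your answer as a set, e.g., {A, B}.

Directly nullable (have an ε-rule): {Y}.
Not nullable: D, S, Z — each has a terminal in every rule's right-hand side or depends on a non-nullable symbol.

{Y}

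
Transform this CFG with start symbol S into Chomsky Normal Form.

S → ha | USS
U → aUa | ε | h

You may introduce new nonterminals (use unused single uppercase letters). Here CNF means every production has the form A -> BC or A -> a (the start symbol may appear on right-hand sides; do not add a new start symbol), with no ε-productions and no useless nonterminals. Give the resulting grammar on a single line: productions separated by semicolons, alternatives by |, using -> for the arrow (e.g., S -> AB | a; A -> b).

S -> AB | SS | UC; A -> h; B -> a; C -> SS; D -> UB; U -> h | BB | BD

Nullable: {U}; after ε-elimination: S -> SS | ha | USS; U -> h | aa | aUa.
No unit productions to eliminate.
TERM: introduce B -> a, A -> h and substitute in every rule of length ≥2.
BIN: S -> USS becomes S -> UC, C -> SS; U -> BUB becomes U -> BD, D -> UB.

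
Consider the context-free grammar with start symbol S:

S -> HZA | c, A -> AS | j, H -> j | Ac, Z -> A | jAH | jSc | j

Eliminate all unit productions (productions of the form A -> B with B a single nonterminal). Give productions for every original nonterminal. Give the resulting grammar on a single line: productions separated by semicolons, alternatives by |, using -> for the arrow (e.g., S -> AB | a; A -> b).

Unit productions: Z->A.
Unit pairs (A ⇒* B via units): (Z,A).
S: inherits non-unit rules of {S} → HZA | c.
A: inherits non-unit rules of {A} → AS | j.
H: inherits non-unit rules of {H} → Ac | j.
Z: inherits non-unit rules of {A, Z} → AS | j | jAH | jSc.

S -> c | HZA; A -> j | AS; H -> j | Ac; Z -> j | AS | jAH | jSc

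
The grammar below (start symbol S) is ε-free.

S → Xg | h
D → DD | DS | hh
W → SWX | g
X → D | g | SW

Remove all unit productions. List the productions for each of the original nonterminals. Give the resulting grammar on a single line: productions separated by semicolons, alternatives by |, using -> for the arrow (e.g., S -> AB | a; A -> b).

Unit productions: X->D.
Unit pairs (A ⇒* B via units): (X,D).
S: inherits non-unit rules of {S} → Xg | h.
D: inherits non-unit rules of {D} → DD | DS | hh.
W: inherits non-unit rules of {W} → SWX | g.
X: inherits non-unit rules of {D, X} → DD | DS | SW | g | hh.

S -> h | Xg; D -> DD | DS | hh; W -> g | SWX; X -> g | DD | DS | SW | hh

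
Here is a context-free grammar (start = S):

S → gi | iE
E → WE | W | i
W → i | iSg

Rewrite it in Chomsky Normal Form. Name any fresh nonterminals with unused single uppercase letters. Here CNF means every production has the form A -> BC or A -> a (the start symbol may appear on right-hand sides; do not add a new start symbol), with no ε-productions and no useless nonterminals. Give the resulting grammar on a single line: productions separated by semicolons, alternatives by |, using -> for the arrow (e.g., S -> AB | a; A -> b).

S -> AE | BA; A -> i; B -> g; C -> SB; D -> SB; E -> i | AC | WE; W -> i | AD

No ε-productions.
After unit-elimination: S -> gi | iE; E -> i | WE | iSg; W -> i | iSg.
TERM: introduce B -> g, A -> i and substitute in every rule of length ≥2.
BIN: E -> ASB becomes E -> AC, C -> SB; W -> ASB becomes W -> AD, D -> SB.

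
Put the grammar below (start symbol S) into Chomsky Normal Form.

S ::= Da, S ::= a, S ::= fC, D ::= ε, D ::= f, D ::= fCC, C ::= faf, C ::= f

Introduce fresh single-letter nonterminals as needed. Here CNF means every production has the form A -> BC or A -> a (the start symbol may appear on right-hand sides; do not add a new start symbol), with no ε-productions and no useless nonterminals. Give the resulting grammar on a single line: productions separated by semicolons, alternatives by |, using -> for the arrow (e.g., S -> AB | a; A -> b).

S -> a | AC | DB; A -> f; B -> a; C -> f | AE; D -> f | AF; E -> BA; F -> CC

Nullable: {D}; after ε-elimination: S -> a | Da | fC; C -> f | faf; D -> f | fCC.
No unit productions to eliminate.
TERM: introduce B -> a, A -> f and substitute in every rule of length ≥2.
BIN: C -> ABA becomes C -> AE, E -> BA; D -> ACC becomes D -> AF, F -> CC.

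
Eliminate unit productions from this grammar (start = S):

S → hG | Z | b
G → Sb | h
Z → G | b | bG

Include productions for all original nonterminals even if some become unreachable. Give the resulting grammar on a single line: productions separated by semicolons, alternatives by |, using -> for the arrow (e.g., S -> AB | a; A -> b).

Unit productions: S->Z, Z->G.
Unit pairs (A ⇒* B via units): (S,G), (S,Z), (Z,G).
S: inherits non-unit rules of {G, S, Z} → Sb | b | bG | h | hG.
G: inherits non-unit rules of {G} → Sb | h.
Z: inherits non-unit rules of {G, Z} → Sb | b | bG | h.

S -> b | h | Sb | bG | hG; G -> h | Sb; Z -> b | h | Sb | bG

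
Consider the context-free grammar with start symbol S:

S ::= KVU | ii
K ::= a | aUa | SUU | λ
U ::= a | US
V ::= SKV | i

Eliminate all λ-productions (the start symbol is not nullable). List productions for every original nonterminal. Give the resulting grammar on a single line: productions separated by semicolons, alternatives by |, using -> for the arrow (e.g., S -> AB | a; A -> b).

Nullable set: {K}.
S -> KVU: K nullable, giving KVU | VU.
Drop K -> λ.
V -> SKV: K nullable, giving SKV | SV.
Unchanged (no nullable symbols): S -> ii; K -> SUU; K -> a; K -> aUa; U -> US; U -> a; V -> i.

S -> VU | ii | KVU; K -> a | SUU | aUa; U -> a | US; V -> i | SV | SKV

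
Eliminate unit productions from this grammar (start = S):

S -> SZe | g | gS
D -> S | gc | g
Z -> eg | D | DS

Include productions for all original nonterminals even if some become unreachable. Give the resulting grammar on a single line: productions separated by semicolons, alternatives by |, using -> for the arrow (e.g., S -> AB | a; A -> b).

S -> g | gS | SZe; D -> g | gS | gc | SZe; Z -> g | DS | eg | gS | gc | SZe

Unit productions: D->S, Z->D.
Unit pairs (A ⇒* B via units): (D,S), (Z,D), (Z,S).
S: inherits non-unit rules of {S} → SZe | g | gS.
D: inherits non-unit rules of {D, S} → SZe | g | gS | gc.
Z: inherits non-unit rules of {D, S, Z} → DS | SZe | eg | g | gS | gc.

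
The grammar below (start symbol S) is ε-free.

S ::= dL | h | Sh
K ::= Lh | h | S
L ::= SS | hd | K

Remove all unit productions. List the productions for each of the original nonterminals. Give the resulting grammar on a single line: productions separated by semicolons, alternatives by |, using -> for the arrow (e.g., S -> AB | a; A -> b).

S -> h | Sh | dL; K -> h | Lh | Sh | dL; L -> h | Lh | SS | Sh | dL | hd

Unit productions: K->S, L->K.
Unit pairs (A ⇒* B via units): (K,S), (L,K), (L,S).
S: inherits non-unit rules of {S} → Sh | dL | h.
K: inherits non-unit rules of {K, S} → Lh | Sh | dL | h.
L: inherits non-unit rules of {K, L, S} → Lh | SS | Sh | dL | h | hd.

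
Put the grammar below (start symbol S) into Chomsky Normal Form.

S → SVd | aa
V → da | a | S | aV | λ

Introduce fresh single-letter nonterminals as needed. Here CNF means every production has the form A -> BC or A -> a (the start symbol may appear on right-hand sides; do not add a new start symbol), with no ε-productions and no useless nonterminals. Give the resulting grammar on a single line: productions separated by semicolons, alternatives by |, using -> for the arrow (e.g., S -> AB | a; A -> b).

Nullable: {V}; after ε-elimination: S -> Sd | aa | SVd; V -> S | a | aV | da.
After unit-elimination: S -> Sd | aa | SVd; V -> a | Sd | aV | aa | da | SVd.
TERM: introduce B -> a, A -> d and substitute in every rule of length ≥2.
BIN: S -> SVA becomes S -> SC, C -> VA; V -> SVA becomes V -> SD, D -> VA.

S -> BB | SA | SC; A -> d; B -> a; C -> VA; D -> VA; V -> a | AB | BB | BV | SA | SD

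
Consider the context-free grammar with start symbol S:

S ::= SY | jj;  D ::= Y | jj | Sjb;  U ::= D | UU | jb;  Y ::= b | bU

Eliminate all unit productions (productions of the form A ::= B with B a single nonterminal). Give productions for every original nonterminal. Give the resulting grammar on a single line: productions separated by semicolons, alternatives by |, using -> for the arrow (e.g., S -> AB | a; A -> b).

Unit productions: D->Y, U->D.
Unit pairs (A ⇒* B via units): (D,Y), (U,D), (U,Y).
S: inherits non-unit rules of {S} → SY | jj.
D: inherits non-unit rules of {D, Y} → Sjb | b | bU | jj.
U: inherits non-unit rules of {D, U, Y} → Sjb | UU | b | bU | jb | jj.
Y: inherits non-unit rules of {Y} → b | bU.

S -> SY | jj; D -> b | bU | jj | Sjb; U -> b | UU | bU | jb | jj | Sjb; Y -> b | bU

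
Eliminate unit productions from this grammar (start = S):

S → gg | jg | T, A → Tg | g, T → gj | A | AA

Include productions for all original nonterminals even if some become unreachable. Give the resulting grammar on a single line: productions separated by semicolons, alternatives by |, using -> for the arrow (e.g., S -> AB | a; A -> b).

S -> g | AA | Tg | gg | gj | jg; A -> g | Tg; T -> g | AA | Tg | gj

Unit productions: S->T, T->A.
Unit pairs (A ⇒* B via units): (S,A), (S,T), (T,A).
S: inherits non-unit rules of {A, S, T} → AA | Tg | g | gg | gj | jg.
A: inherits non-unit rules of {A} → Tg | g.
T: inherits non-unit rules of {A, T} → AA | Tg | g | gj.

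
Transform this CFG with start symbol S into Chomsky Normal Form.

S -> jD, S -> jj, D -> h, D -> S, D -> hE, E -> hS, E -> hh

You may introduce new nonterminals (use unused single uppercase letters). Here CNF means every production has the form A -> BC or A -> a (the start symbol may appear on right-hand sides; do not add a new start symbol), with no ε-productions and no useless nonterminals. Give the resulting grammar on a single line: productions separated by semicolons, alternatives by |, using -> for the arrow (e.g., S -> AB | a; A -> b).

No ε-productions.
After unit-elimination: S -> jD | jj; D -> h | hE | jD | jj; E -> hS | hh.
TERM: introduce A -> h, B -> j and substitute in every rule of length ≥2.

S -> BB | BD; A -> h; B -> j; D -> h | AE | BB | BD; E -> AA | AS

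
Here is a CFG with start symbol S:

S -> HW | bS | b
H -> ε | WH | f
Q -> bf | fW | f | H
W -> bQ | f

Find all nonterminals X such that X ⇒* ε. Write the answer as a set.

Directly nullable (have an ε-rule): {H}.
Q is nullable via Q -> H (every symbol on the right is already known nullable).
Not nullable: S, W — each has a terminal in every rule's right-hand side or depends on a non-nullable symbol.

{H, Q}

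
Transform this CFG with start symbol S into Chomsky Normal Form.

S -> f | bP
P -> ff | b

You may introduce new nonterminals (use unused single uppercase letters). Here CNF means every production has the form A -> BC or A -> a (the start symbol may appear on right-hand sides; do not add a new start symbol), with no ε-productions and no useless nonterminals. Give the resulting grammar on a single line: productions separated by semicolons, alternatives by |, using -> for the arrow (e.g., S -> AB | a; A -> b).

No ε-productions.
No unit productions to eliminate.
TERM: introduce B -> b, A -> f and substitute in every rule of length ≥2.

S -> f | BP; A -> f; B -> b; P -> b | AA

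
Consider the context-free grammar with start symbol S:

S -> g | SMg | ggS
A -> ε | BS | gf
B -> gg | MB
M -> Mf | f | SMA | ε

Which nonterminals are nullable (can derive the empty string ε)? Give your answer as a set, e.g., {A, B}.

Directly nullable (have an ε-rule): {A, M}.
Not nullable: B, S — each has a terminal in every rule's right-hand side or depends on a non-nullable symbol.

{A, M}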